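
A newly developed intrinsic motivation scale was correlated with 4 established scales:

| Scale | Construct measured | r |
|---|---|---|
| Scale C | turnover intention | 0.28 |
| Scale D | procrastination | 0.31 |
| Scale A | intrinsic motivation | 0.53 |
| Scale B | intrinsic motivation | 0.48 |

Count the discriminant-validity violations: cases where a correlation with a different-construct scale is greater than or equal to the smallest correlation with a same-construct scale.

Convergent (same construct = intrinsic motivation): Scale A, Scale B.
Smallest convergent = 0.48. Discriminant values: 0.28, 0.31; count ≥ 0.48 → 0.

0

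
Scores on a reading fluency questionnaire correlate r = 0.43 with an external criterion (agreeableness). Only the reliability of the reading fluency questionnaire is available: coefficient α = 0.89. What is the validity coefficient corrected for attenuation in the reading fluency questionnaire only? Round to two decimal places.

Single correction: r_c = r_obs / √r_xx = 0.43 / √0.89 = 0.43 / 0.9434 ≈ 0.46.

0.46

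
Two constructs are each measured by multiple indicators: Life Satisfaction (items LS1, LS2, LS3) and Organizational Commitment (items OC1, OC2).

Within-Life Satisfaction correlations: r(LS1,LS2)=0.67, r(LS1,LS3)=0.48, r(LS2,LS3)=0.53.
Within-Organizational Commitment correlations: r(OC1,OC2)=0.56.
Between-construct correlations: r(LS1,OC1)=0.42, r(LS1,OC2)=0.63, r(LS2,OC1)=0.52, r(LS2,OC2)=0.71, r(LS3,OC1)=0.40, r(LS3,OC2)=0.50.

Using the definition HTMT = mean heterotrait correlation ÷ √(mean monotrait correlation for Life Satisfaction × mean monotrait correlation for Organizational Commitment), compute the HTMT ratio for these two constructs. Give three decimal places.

Mean heterotrait r = 3.18/6 = 0.5300.
Mean within-LS = 1.68/3 = 0.5600; mean within-OC = 0.56/1 = 0.5600.
Geometric mean = √(0.5600 × 0.5600) = 0.5600.
HTMT = 0.5300 / 0.5600 = 0.946.

0.946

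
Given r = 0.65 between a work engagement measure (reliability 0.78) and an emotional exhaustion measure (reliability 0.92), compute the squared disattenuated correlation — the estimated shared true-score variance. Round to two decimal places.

0.59

Disattenuated r = 0.65 / √(0.78 × 0.92) = 0.65 / 0.8471 = 0.7673.
Shared true-score variance = 0.7673² = 0.5887 ≈ 0.59.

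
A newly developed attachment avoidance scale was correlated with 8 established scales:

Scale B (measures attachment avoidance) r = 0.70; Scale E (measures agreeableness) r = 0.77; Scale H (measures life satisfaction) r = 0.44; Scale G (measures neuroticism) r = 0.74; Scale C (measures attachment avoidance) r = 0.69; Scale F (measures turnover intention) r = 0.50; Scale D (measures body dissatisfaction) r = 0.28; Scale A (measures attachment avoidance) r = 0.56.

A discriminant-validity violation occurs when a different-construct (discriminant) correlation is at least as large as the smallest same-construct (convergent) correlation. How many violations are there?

2

Convergent (same construct = attachment avoidance): Scale B, Scale C, Scale A.
Smallest convergent = 0.56. Discriminant values: 0.77, 0.44, 0.74, 0.50, 0.28; count ≥ 0.56 → 2.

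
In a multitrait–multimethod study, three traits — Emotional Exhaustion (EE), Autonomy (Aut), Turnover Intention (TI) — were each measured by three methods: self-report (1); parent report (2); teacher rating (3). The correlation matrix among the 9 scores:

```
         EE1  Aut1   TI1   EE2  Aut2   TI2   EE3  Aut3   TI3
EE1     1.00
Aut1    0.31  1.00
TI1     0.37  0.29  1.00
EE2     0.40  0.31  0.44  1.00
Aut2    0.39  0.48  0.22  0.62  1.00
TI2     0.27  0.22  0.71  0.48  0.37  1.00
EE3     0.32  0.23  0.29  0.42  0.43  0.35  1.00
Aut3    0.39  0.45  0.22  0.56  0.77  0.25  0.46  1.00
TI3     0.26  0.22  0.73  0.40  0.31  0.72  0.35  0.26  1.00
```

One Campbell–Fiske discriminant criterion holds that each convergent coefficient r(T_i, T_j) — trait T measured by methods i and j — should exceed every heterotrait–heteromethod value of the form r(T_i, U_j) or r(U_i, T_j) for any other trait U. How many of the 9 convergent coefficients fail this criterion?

3

Each convergent coefficient versus the relevant comparison correlations:
EE (methods 1·2): 0.40 vs {0.39, 0.31, 0.27, 0.44} → fail.
EE (methods 1·3): 0.32 vs {0.39, 0.23, 0.26, 0.29} → fail.
EE (methods 2·3): 0.42 vs {0.56, 0.43, 0.40, 0.35} → fail.
Aut (methods 1·2): 0.48 vs {0.31, 0.39, 0.22, 0.22} → pass.
Aut (methods 1·3): 0.45 vs {0.23, 0.39, 0.22, 0.22} → pass.
Aut (methods 2·3): 0.77 vs {0.43, 0.56, 0.31, 0.25} → pass.
TI (methods 1·2): 0.71 vs {0.44, 0.27, 0.22, 0.22} → pass.
TI (methods 1·3): 0.73 vs {0.29, 0.26, 0.22, 0.22} → pass.
TI (methods 2·3): 0.72 vs {0.35, 0.40, 0.25, 0.31} → pass.
3 of 9 fail.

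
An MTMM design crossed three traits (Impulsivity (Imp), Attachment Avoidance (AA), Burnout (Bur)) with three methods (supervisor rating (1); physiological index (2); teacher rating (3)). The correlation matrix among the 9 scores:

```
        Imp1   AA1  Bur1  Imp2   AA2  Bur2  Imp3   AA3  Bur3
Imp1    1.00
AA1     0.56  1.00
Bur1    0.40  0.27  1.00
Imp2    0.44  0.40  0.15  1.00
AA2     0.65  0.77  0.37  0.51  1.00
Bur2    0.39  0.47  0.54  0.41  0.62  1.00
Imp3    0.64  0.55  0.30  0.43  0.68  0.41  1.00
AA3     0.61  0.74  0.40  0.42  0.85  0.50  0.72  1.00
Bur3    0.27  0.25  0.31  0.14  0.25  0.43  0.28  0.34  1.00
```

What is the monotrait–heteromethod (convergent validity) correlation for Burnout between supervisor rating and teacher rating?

Same trait (Bur), different methods: r(Bur1, Bur3) = 0.31.

0.31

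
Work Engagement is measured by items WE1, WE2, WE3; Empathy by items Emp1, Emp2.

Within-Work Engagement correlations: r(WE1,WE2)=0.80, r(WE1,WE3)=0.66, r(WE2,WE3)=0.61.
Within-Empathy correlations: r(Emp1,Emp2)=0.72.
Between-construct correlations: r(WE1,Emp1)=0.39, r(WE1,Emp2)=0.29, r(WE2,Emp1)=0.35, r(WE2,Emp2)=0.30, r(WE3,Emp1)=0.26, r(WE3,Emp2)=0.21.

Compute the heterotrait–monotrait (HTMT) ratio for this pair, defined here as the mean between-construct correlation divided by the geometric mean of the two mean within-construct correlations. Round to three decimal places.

0.426

Mean between = 1.80/6 = 0.3000.
Mean within-WE = 2.07/3 = 0.6900; mean within-Emp = 0.72/1 = 0.7200.
Geometric mean = √(0.6900 × 0.7200) = 0.7048.
HTMT = 0.3000 / 0.7048 = 0.426.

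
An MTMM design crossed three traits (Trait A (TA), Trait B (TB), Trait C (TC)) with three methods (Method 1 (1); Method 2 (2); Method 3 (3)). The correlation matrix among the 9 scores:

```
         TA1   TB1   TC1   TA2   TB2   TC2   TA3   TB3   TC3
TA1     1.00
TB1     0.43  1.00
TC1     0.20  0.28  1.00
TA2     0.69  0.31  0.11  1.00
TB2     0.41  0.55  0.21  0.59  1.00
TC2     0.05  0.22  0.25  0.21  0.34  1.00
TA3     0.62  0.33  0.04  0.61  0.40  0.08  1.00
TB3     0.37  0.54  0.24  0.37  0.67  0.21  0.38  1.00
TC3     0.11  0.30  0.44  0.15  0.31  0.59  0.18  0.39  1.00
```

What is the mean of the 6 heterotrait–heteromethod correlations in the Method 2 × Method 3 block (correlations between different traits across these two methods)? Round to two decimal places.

HTHM values (method 2 × method 3): 0.37, 0.15, 0.40, 0.31, 0.08, 0.21; mean = 1.52/6 = 0.25.

0.25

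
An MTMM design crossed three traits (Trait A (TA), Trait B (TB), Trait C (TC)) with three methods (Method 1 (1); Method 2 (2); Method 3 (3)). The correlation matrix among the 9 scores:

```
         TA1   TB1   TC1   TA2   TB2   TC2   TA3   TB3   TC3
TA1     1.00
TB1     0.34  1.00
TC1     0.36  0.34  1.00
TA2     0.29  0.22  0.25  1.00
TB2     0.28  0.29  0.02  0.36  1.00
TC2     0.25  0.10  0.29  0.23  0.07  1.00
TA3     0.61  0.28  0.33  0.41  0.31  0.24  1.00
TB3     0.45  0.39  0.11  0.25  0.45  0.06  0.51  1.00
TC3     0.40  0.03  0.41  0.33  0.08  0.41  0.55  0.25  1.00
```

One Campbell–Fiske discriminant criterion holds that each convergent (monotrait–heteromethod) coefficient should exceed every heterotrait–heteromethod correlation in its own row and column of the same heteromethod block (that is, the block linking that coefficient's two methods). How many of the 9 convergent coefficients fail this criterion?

Convergent coefficients and their comparison sets:
TA (methods 1·2): 0.29 vs {0.28, 0.22, 0.25, 0.25} → pass.
TA (methods 1·3): 0.61 vs {0.45, 0.28, 0.40, 0.33} → pass.
TA (methods 2·3): 0.41 vs {0.25, 0.31, 0.33, 0.24} → pass.
TB (methods 1·2): 0.29 vs {0.22, 0.28, 0.10, 0.02} → pass.
TB (methods 1·3): 0.39 vs {0.28, 0.45, 0.03, 0.11} → fail.
TB (methods 2·3): 0.45 vs {0.31, 0.25, 0.08, 0.06} → pass.
TC (methods 1·2): 0.29 vs {0.25, 0.25, 0.02, 0.10} → pass.
TC (methods 1·3): 0.41 vs {0.33, 0.40, 0.11, 0.03} → pass.
TC (methods 2·3): 0.41 vs {0.24, 0.33, 0.06, 0.08} → pass.
1 of 9 fail.

1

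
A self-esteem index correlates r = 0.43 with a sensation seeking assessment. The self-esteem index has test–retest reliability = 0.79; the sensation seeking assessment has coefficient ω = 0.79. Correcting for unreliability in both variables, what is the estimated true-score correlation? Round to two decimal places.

0.54

r_true = r_obs / √(r_xx · r_yy) = 0.43 / √(0.79 × 0.79) = 0.43 / √0.6241 = 0.43 / 0.7900 ≈ 0.54.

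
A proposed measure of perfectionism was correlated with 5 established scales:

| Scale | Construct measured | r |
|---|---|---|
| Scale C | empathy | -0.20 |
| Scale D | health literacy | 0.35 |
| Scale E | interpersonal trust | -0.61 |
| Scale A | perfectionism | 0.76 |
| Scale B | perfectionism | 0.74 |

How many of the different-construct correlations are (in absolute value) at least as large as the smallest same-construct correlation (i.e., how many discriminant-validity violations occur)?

0

Convergent (same construct = perfectionism): Scale A, Scale B.
Smallest convergent = 0.74. Discriminant |r|: 0.20, 0.35, 0.61; count ≥ 0.74 → 0.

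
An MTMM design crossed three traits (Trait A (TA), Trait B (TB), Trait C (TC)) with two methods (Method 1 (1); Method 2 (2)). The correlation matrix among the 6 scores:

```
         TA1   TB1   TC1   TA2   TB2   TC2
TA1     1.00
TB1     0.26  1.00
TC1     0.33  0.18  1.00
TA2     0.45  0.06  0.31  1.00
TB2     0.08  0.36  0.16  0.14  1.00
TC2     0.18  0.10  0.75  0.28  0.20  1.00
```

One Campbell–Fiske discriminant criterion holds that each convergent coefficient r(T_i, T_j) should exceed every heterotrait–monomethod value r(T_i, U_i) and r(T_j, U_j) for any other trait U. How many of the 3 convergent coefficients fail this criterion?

Convergent coefficients and their comparison sets:
TA (methods 1·2): 0.45 vs {0.26, 0.14, 0.33, 0.28} → pass.
TB (methods 1·2): 0.36 vs {0.26, 0.14, 0.18, 0.20} → pass.
TC (methods 1·2): 0.75 vs {0.33, 0.28, 0.18, 0.20} → pass.
0 of 3 fail.

0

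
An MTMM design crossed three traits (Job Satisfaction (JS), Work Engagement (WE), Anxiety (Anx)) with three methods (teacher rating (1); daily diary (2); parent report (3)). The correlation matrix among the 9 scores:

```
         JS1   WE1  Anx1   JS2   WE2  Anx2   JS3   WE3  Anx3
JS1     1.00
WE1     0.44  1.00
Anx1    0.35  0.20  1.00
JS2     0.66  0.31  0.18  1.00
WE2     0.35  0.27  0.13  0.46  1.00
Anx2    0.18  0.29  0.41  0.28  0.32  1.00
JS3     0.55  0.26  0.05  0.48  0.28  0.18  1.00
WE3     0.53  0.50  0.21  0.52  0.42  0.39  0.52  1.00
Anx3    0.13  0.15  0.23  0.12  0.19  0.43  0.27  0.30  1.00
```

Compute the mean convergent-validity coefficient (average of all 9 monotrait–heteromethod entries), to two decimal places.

Convergent values: 0.66, 0.55, 0.48, 0.27, 0.50, 0.42, 0.41, 0.23, 0.43; mean = 3.95/9 = 0.44.

0.44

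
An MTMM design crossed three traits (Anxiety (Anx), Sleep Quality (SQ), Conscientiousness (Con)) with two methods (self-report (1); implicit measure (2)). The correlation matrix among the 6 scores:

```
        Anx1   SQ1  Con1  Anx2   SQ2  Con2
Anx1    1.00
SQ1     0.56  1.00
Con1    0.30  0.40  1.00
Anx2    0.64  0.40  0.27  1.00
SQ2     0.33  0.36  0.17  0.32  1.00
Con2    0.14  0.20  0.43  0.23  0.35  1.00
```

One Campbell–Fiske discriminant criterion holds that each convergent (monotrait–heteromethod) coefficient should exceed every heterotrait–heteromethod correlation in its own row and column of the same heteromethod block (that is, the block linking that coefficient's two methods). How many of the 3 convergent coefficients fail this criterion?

Checking each validity diagonal entry against its comparison values:
Anx (methods 1·2): 0.64 vs {0.33, 0.40, 0.14, 0.27} → pass.
SQ (methods 1·2): 0.36 vs {0.40, 0.33, 0.20, 0.17} → fail.
Con (methods 1·2): 0.43 vs {0.27, 0.14, 0.17, 0.20} → pass.
1 of 3 fail.

1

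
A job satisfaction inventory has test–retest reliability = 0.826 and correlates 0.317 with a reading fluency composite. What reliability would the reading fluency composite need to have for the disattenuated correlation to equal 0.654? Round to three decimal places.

r_true = r_obs / √(r_xx · r_yy) ⇒ 0.654 = 0.317 / √(0.826 · r_yy).
√(0.826 · r_yy) = 0.317 / 0.654 = 0.4847; 0.826 · r_yy = 0.2349; r_yy = 0.2349 / 0.826 ≈ 0.284.

0.284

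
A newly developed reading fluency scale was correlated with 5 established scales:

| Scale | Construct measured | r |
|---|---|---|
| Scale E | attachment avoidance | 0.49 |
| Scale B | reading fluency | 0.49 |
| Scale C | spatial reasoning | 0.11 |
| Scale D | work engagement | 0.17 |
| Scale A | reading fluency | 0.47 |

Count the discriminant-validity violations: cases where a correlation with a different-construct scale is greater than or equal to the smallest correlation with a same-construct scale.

1

Convergent (same construct = reading fluency): Scale B, Scale A.
Smallest convergent = 0.47. Discriminant values: 0.49, 0.11, 0.17; count ≥ 0.47 → 1.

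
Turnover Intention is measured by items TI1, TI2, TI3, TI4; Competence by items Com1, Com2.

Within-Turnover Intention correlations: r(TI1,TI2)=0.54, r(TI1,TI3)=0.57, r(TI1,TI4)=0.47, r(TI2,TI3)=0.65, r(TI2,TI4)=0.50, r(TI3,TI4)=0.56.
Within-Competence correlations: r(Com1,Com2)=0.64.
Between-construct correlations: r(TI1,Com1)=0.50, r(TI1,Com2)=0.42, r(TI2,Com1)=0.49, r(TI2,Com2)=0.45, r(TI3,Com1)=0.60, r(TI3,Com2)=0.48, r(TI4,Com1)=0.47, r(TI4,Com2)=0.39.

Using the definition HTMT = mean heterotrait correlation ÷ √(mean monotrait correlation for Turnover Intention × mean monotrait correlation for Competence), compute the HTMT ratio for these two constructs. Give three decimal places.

Mean heterotrait r = 3.80/8 = 0.4750.
Mean within-TI = 3.29/6 = 0.5483; mean within-Com = 0.64/1 = 0.6400.
Geometric mean = √(0.5483 × 0.6400) = 0.5924.
HTMT = 0.4750 / 0.5924 = 0.802.

0.802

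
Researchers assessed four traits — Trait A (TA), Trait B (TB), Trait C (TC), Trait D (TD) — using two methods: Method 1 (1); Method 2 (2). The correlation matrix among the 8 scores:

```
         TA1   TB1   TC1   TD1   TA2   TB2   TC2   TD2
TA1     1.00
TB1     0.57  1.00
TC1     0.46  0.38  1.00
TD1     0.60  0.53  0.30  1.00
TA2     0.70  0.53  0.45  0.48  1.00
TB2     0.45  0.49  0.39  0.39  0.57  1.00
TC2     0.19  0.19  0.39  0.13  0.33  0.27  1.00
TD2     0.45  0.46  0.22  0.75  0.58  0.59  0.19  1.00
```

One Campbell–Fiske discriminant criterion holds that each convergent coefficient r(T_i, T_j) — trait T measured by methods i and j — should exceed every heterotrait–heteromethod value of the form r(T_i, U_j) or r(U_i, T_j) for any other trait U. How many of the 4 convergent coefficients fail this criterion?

2

Each convergent coefficient versus the relevant comparison correlations:
TA (methods 1·2): 0.70 vs {0.45, 0.53, 0.19, 0.45, 0.45, 0.48} → pass.
TB (methods 1·2): 0.49 vs {0.53, 0.45, 0.19, 0.39, 0.46, 0.39} → fail.
TC (methods 1·2): 0.39 vs {0.45, 0.19, 0.39, 0.19, 0.22, 0.13} → fail.
TD (methods 1·2): 0.75 vs {0.48, 0.45, 0.39, 0.46, 0.13, 0.22} → pass.
2 of 4 fail.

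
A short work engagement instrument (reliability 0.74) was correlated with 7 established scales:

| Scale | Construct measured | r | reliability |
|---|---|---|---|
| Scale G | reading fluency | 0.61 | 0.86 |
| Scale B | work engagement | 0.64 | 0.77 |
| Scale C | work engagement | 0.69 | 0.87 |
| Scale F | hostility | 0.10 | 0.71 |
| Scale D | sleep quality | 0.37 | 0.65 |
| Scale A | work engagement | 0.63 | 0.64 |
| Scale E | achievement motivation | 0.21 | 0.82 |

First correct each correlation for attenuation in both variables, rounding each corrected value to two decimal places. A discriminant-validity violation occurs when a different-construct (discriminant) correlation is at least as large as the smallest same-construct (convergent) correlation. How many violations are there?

Disattenuated r (r / √(r_scale · r_new)):
  Scale G (disc): 0.61 / √(0.86·0.74) = 0.76
  Scale B (conv): 0.64 / √(0.77·0.74) = 0.85
  Scale C (conv): 0.69 / √(0.87·0.74) = 0.86
  Scale F (disc): 0.10 / √(0.71·0.74) = 0.14
  Scale D (disc): 0.37 / √(0.65·0.74) = 0.53
  Scale A (conv): 0.63 / √(0.64·0.74) = 0.92
  Scale E (disc): 0.21 / √(0.82·0.74) = 0.27
Smallest convergent = 0.85. Discriminant values: 0.76, 0.14, 0.53, 0.27; count ≥ 0.85 → 0.

0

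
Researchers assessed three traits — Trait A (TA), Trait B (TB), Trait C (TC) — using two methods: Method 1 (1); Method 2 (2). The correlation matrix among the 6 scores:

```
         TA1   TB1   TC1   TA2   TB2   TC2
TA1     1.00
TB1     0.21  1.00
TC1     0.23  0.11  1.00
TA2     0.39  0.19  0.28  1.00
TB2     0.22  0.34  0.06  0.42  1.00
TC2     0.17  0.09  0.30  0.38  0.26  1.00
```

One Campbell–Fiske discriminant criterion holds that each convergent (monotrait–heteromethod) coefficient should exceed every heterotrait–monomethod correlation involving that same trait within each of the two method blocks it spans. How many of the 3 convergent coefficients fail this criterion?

Checking each validity diagonal entry against its comparison values:
TA (methods 1·2): 0.39 vs {0.21, 0.42, 0.23, 0.38} → fail.
TB (methods 1·2): 0.34 vs {0.21, 0.42, 0.11, 0.26} → fail.
TC (methods 1·2): 0.30 vs {0.23, 0.38, 0.11, 0.26} → fail.
3 of 3 fail.

3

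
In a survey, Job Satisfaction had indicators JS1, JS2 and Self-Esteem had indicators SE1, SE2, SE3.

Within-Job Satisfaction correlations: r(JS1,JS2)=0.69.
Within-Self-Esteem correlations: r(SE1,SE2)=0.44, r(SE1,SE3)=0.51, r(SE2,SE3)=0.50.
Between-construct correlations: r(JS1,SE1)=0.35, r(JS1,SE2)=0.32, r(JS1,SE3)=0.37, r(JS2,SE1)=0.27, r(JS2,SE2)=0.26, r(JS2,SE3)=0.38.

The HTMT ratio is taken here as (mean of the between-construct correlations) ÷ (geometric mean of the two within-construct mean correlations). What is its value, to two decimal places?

Between-construct mean = 1.95/6 = 0.3250.
Mean within-JS = 0.69/1 = 0.6900; mean within-SE = 1.45/3 = 0.4833.
Geometric mean = √(0.6900 × 0.4833) = 0.5775.
HTMT = 0.3250 / 0.5775 = 0.56.

0.56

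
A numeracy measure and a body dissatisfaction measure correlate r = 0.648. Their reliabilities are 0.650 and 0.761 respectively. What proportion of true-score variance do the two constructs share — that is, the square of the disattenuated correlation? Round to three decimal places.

Disattenuated r = 0.648 / √(0.650 × 0.761) = 0.648 / 0.7033 = 0.9214.
Shared true-score variance = 0.9214² = 0.8490 ≈ 0.849.

0.849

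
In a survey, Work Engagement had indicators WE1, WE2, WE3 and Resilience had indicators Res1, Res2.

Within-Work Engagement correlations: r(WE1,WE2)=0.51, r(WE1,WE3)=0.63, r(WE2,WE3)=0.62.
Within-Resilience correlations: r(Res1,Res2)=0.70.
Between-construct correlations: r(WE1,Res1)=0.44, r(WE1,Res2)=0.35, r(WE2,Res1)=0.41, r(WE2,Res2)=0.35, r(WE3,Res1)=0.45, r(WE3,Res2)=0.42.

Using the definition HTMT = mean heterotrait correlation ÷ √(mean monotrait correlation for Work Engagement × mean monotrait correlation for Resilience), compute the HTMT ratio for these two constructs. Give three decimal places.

0.629

Between-construct mean = 2.42/6 = 0.4033.
Mean within-WE = 1.76/3 = 0.5867; mean within-Res = 0.70/1 = 0.7000.
Geometric mean = √(0.5867 × 0.7000) = 0.6409.
HTMT = 0.4033 / 0.6409 = 0.629.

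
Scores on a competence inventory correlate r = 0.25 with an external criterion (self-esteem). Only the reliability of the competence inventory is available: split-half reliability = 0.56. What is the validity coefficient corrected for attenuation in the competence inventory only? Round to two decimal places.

Single correction: r_c = r_obs / √r_xx = 0.25 / √0.56 = 0.25 / 0.7483 ≈ 0.33.

0.33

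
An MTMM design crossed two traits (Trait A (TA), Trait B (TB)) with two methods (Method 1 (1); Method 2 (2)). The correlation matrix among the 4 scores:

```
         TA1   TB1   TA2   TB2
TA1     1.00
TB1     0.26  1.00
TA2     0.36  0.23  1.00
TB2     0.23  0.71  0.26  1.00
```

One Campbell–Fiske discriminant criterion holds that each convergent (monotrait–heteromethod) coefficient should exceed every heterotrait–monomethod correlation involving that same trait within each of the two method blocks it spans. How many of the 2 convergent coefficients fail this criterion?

Convergent coefficients and their comparison sets:
TA (methods 1·2): 0.36 vs {0.26, 0.26} → pass.
TB (methods 1·2): 0.71 vs {0.26, 0.26} → pass.
0 of 2 fail.

0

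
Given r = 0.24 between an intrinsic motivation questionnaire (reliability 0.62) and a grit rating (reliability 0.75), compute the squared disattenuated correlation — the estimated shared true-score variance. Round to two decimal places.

Disattenuated r = 0.24 / √(0.62 × 0.75) = 0.24 / 0.6819 = 0.3520.
Shared true-score variance = 0.3520² = 0.1239 ≈ 0.12.

0.12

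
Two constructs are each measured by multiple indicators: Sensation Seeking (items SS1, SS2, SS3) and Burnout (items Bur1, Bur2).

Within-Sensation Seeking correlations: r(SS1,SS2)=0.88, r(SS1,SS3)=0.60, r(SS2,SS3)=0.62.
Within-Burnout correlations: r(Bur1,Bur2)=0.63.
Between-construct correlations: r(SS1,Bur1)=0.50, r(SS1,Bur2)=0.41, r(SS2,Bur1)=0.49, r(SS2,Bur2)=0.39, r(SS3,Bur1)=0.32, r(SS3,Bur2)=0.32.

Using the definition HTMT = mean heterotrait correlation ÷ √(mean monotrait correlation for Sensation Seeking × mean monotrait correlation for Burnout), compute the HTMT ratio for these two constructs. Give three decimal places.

0.610

Between-construct mean = 2.43/6 = 0.4050.
Mean within-SS = 2.10/3 = 0.7000; mean within-Bur = 0.63/1 = 0.6300.
Geometric mean = √(0.7000 × 0.6300) = 0.6641.
HTMT = 0.4050 / 0.6641 = 0.610.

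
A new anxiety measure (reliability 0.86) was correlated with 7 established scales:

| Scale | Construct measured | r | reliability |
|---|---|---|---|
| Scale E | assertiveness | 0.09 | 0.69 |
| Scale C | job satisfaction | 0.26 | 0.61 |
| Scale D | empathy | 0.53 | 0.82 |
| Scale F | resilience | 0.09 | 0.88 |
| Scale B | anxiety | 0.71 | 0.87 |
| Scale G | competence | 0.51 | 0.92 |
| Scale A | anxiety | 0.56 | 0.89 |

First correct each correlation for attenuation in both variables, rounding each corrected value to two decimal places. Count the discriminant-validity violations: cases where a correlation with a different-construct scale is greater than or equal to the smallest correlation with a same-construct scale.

0

Disattenuated r (r / √(r_scale · r_new)):
  Scale E (disc): 0.09 / √(0.69·0.86) = 0.12
  Scale C (disc): 0.26 / √(0.61·0.86) = 0.36
  Scale D (disc): 0.53 / √(0.82·0.86) = 0.63
  Scale F (disc): 0.09 / √(0.88·0.86) = 0.10
  Scale B (conv): 0.71 / √(0.87·0.86) = 0.82
  Scale G (disc): 0.51 / √(0.92·0.86) = 0.57
  Scale A (conv): 0.56 / √(0.89·0.86) = 0.64
Smallest convergent = 0.64. Discriminant values: 0.12, 0.36, 0.63, 0.10, 0.57; count ≥ 0.64 → 0.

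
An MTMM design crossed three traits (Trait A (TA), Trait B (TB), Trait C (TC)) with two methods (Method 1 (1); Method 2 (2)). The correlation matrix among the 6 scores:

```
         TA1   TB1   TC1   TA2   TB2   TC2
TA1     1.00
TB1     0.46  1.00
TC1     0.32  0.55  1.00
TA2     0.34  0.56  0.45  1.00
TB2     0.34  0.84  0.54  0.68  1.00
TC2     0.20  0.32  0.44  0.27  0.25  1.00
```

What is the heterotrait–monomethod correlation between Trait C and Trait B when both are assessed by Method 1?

Different traits, same method: r(TC1, TB1) = 0.55.

0.55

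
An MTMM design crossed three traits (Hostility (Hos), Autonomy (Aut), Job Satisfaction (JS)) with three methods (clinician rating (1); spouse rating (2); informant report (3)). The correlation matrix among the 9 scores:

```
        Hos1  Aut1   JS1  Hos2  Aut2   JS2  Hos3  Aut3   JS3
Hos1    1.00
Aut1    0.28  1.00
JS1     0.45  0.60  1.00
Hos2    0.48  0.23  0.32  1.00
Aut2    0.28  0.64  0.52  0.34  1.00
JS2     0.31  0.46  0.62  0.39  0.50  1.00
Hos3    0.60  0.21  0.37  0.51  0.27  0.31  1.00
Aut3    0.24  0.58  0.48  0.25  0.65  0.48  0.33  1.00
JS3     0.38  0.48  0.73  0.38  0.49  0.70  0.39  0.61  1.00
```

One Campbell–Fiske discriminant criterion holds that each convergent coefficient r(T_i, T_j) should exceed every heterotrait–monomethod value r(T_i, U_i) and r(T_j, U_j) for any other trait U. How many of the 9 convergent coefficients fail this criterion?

1

Each convergent coefficient versus the relevant comparison correlations:
Hos (methods 1·2): 0.48 vs {0.28, 0.34, 0.45, 0.39} → pass.
Hos (methods 1·3): 0.60 vs {0.28, 0.33, 0.45, 0.39} → pass.
Hos (methods 2·3): 0.51 vs {0.34, 0.33, 0.39, 0.39} → pass.
Aut (methods 1·2): 0.64 vs {0.28, 0.34, 0.60, 0.50} → pass.
Aut (methods 1·3): 0.58 vs {0.28, 0.33, 0.60, 0.61} → fail.
Aut (methods 2·3): 0.65 vs {0.34, 0.33, 0.50, 0.61} → pass.
JS (methods 1·2): 0.62 vs {0.45, 0.39, 0.60, 0.50} → pass.
JS (methods 1·3): 0.73 vs {0.45, 0.39, 0.60, 0.61} → pass.
JS (methods 2·3): 0.70 vs {0.39, 0.39, 0.50, 0.61} → pass.
1 of 9 fail.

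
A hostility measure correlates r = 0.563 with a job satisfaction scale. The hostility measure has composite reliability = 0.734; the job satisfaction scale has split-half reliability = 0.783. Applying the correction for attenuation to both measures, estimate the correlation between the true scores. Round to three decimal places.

0.743

r_true = r_obs / √(r_xx · r_yy) = 0.563 / √(0.734 × 0.783) = 0.563 / √0.574722 = 0.563 / 0.7581 ≈ 0.743.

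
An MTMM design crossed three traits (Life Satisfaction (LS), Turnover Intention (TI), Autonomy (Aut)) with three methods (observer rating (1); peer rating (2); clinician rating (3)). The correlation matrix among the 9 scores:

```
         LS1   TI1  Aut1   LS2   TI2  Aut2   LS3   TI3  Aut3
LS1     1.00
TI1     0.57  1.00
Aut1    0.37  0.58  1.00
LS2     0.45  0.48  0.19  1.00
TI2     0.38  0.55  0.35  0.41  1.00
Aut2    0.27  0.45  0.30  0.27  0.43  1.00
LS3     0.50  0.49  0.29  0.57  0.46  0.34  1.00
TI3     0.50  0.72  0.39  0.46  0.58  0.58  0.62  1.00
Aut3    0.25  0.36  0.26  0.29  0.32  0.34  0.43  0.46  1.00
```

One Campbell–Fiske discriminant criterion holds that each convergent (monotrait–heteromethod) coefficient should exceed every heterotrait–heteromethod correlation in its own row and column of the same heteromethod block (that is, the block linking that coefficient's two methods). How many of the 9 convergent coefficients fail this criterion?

6

Each convergent coefficient versus the relevant comparison correlations:
LS (methods 1·2): 0.45 vs {0.38, 0.48, 0.27, 0.19} → fail.
LS (methods 1·3): 0.50 vs {0.50, 0.49, 0.25, 0.29} → fail.
LS (methods 2·3): 0.57 vs {0.46, 0.46, 0.29, 0.34} → pass.
TI (methods 1·2): 0.55 vs {0.48, 0.38, 0.45, 0.35} → pass.
TI (methods 1·3): 0.72 vs {0.49, 0.50, 0.36, 0.39} → pass.
TI (methods 2·3): 0.58 vs {0.46, 0.46, 0.32, 0.58} → fail.
Aut (methods 1·2): 0.30 vs {0.19, 0.27, 0.35, 0.45} → fail.
Aut (methods 1·3): 0.26 vs {0.29, 0.25, 0.39, 0.36} → fail.
Aut (methods 2·3): 0.34 vs {0.34, 0.29, 0.58, 0.32} → fail.
6 of 9 fail.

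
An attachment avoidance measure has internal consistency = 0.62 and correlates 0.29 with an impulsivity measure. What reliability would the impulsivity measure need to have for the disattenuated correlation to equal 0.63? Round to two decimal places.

r_true = r_obs / √(r_xx · r_yy) ⇒ 0.63 = 0.29 / √(0.62 · r_yy).
√(0.62 · r_yy) = 0.29 / 0.63 = 0.4603; 0.62 · r_yy = 0.2119; r_yy = 0.2119 / 0.62 ≈ 0.34.

0.34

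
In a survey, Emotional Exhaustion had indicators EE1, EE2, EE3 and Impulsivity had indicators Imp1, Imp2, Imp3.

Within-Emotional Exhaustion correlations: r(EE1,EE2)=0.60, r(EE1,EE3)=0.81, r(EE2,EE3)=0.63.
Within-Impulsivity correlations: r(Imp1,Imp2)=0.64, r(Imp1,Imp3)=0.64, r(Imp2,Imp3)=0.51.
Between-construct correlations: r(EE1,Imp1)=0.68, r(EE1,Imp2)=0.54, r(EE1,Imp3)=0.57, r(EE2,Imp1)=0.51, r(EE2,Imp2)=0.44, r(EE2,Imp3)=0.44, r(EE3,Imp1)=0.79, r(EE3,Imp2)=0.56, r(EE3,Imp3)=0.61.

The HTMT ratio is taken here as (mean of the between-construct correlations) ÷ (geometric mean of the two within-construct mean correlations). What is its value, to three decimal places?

0.897

Mean between = 5.14/9 = 0.5711.
Mean within-EE = 2.04/3 = 0.6800; mean within-Imp = 1.79/3 = 0.5967.
Geometric mean = √(0.6800 × 0.5967) = 0.6370.
HTMT = 0.5711 / 0.6370 = 0.897.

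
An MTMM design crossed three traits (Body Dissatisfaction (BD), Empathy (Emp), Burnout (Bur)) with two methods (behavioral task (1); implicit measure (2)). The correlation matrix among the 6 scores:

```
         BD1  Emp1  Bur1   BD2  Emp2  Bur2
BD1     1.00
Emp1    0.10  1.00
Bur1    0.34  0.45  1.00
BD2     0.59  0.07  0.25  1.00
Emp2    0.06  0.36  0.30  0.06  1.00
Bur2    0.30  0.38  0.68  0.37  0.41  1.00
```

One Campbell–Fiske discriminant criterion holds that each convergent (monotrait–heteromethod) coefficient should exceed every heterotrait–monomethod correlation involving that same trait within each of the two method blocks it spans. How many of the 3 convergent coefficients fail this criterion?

Convergent coefficients and their comparison sets:
BD (methods 1·2): 0.59 vs {0.10, 0.06, 0.34, 0.37} → pass.
Emp (methods 1·2): 0.36 vs {0.10, 0.06, 0.45, 0.41} → fail.
Bur (methods 1·2): 0.68 vs {0.34, 0.37, 0.45, 0.41} → pass.
1 of 3 fail.

1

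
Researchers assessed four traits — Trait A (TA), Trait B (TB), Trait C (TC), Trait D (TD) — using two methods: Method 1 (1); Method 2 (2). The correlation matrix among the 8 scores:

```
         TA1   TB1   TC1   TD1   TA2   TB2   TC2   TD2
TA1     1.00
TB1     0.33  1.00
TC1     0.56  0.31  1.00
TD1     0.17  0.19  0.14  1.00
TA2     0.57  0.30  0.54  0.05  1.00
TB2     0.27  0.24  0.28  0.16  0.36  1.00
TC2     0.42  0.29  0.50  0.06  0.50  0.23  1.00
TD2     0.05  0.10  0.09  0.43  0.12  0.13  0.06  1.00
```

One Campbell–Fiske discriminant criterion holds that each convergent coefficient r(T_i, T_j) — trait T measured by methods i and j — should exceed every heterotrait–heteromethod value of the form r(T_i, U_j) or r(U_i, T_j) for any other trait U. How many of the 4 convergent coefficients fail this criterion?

Each convergent coefficient versus the relevant comparison correlations:
TA (methods 1·2): 0.57 vs {0.27, 0.30, 0.42, 0.54, 0.05, 0.05} → pass.
TB (methods 1·2): 0.24 vs {0.30, 0.27, 0.29, 0.28, 0.10, 0.16} → fail.
TC (methods 1·2): 0.50 vs {0.54, 0.42, 0.28, 0.29, 0.09, 0.06} → fail.
TD (methods 1·2): 0.43 vs {0.05, 0.05, 0.16, 0.10, 0.06, 0.09} → pass.
2 of 4 fail.

2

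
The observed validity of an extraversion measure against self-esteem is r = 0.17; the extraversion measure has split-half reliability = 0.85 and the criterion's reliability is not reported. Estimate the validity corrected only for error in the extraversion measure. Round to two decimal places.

Single correction: r_c = r_obs / √r_xx = 0.17 / √0.85 = 0.17 / 0.9220 ≈ 0.18.

0.18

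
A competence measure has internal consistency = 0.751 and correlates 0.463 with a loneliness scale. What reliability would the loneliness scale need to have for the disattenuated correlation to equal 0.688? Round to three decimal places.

0.603

r_true = r_obs / √(r_xx · r_yy) ⇒ 0.688 = 0.463 / √(0.751 · r_yy).
√(0.751 · r_yy) = 0.463 / 0.688 = 0.6730; 0.751 · r_yy = 0.4529; r_yy = 0.4529 / 0.751 ≈ 0.603.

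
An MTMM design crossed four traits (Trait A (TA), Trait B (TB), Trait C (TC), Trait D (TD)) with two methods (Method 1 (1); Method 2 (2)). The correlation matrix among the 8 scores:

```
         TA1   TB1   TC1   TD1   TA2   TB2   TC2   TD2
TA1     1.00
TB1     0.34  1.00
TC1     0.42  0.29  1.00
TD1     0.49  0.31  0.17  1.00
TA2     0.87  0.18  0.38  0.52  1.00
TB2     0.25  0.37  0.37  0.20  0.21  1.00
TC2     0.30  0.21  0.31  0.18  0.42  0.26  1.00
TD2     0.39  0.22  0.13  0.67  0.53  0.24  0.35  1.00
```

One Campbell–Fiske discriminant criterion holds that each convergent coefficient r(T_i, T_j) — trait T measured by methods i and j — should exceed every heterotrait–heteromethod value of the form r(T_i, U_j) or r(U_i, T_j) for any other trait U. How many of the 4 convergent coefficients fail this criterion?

2

Checking each validity diagonal entry against its comparison values:
TA (methods 1·2): 0.87 vs {0.25, 0.18, 0.30, 0.38, 0.39, 0.52} → pass.
TB (methods 1·2): 0.37 vs {0.18, 0.25, 0.21, 0.37, 0.22, 0.20} → fail.
TC (methods 1·2): 0.31 vs {0.38, 0.30, 0.37, 0.21, 0.13, 0.18} → fail.
TD (methods 1·2): 0.67 vs {0.52, 0.39, 0.20, 0.22, 0.18, 0.13} → pass.
2 of 4 fail.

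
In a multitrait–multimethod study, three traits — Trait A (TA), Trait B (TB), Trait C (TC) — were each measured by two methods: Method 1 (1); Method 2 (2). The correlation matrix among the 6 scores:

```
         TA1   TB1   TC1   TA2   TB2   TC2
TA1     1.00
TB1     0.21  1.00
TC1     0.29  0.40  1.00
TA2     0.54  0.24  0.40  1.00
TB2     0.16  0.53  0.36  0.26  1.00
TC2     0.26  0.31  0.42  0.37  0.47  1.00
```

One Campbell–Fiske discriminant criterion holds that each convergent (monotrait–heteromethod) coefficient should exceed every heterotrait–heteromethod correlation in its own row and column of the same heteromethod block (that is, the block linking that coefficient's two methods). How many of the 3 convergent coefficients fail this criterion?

Each convergent coefficient versus the relevant comparison correlations:
TA (methods 1·2): 0.54 vs {0.16, 0.24, 0.26, 0.40} → pass.
TB (methods 1·2): 0.53 vs {0.24, 0.16, 0.31, 0.36} → pass.
TC (methods 1·2): 0.42 vs {0.40, 0.26, 0.36, 0.31} → pass.
0 of 3 fail.

0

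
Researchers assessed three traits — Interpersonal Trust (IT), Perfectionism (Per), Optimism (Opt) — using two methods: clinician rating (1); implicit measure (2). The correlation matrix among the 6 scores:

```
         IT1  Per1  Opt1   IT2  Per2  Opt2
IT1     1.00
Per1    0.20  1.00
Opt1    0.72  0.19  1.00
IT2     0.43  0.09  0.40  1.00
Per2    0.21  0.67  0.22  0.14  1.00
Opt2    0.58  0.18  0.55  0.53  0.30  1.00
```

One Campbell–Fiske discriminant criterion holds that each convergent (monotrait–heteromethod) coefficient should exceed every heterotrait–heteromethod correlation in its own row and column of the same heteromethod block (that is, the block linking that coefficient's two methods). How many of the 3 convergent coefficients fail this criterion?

2

Convergent coefficients and their comparison sets:
IT (methods 1·2): 0.43 vs {0.21, 0.09, 0.58, 0.40} → fail.
Per (methods 1·2): 0.67 vs {0.09, 0.21, 0.18, 0.22} → pass.
Opt (methods 1·2): 0.55 vs {0.40, 0.58, 0.22, 0.18} → fail.
2 of 3 fail.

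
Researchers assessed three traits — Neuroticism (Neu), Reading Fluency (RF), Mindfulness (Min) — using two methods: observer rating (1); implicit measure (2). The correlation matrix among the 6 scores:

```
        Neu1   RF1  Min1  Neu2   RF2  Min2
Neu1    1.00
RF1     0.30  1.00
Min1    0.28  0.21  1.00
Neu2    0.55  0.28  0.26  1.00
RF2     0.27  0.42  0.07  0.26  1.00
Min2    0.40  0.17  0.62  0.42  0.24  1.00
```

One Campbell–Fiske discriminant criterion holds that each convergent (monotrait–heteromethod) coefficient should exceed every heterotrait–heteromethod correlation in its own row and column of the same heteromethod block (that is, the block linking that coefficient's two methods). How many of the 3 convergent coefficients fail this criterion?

Convergent coefficients and their comparison sets:
Neu (methods 1·2): 0.55 vs {0.27, 0.28, 0.40, 0.26} → pass.
RF (methods 1·2): 0.42 vs {0.28, 0.27, 0.17, 0.07} → pass.
Min (methods 1·2): 0.62 vs {0.26, 0.40, 0.07, 0.17} → pass.
0 of 3 fail.

0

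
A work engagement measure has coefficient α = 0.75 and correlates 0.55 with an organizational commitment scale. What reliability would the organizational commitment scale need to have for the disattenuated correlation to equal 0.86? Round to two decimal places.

r_true = r_obs / √(r_xx · r_yy) ⇒ 0.86 = 0.55 / √(0.75 · r_yy).
√(0.75 · r_yy) = 0.55 / 0.86 = 0.6395; 0.75 · r_yy = 0.4090; r_yy = 0.4090 / 0.75 ≈ 0.55.

0.55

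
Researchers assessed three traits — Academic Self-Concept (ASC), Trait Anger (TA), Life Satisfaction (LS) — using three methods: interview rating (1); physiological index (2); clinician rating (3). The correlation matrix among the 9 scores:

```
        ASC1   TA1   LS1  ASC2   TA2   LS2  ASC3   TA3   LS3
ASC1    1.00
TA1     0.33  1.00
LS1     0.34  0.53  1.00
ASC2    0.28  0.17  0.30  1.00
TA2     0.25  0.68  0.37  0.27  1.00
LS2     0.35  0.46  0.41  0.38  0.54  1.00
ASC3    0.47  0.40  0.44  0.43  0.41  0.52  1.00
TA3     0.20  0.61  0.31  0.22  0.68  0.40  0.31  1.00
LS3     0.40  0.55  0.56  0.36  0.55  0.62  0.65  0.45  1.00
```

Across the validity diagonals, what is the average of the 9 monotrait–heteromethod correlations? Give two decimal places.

0.53

Convergent values: 0.28, 0.47, 0.43, 0.68, 0.61, 0.68, 0.41, 0.56, 0.62; mean = 4.74/9 = 0.53.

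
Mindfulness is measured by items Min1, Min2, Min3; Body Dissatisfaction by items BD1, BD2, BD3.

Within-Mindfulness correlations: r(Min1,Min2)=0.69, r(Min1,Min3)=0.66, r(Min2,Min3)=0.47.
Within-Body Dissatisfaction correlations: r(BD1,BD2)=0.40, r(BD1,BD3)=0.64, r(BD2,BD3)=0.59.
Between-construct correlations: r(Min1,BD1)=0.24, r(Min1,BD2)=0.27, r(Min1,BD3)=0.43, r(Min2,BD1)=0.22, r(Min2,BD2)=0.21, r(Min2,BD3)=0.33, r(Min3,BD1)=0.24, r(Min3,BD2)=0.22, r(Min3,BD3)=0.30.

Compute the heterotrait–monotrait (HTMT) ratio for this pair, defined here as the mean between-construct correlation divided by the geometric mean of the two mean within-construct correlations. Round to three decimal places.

0.476

Mean between = 2.46/9 = 0.2733.
Mean within-Min = 1.82/3 = 0.6067; mean within-BD = 1.63/3 = 0.5433.
Geometric mean = √(0.6067 × 0.5433) = 0.5741.
HTMT = 0.2733 / 0.5741 = 0.476.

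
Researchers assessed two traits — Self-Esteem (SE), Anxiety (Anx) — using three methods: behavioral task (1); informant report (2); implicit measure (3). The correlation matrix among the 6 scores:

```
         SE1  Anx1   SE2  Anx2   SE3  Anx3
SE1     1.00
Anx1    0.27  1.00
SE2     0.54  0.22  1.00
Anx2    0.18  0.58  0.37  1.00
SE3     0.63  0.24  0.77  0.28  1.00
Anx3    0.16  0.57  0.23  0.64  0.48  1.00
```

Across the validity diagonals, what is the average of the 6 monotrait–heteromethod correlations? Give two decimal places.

Convergent values: 0.54, 0.63, 0.77, 0.58, 0.57, 0.64; mean = 3.73/6 = 0.62.

0.62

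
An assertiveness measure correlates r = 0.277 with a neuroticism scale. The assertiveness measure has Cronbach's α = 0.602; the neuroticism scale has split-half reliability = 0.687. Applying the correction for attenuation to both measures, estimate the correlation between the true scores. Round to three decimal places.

r_true = r_obs / √(r_xx · r_yy) = 0.277 / √(0.602 × 0.687) = 0.277 / √0.413574 = 0.277 / 0.6431 ≈ 0.431.

0.431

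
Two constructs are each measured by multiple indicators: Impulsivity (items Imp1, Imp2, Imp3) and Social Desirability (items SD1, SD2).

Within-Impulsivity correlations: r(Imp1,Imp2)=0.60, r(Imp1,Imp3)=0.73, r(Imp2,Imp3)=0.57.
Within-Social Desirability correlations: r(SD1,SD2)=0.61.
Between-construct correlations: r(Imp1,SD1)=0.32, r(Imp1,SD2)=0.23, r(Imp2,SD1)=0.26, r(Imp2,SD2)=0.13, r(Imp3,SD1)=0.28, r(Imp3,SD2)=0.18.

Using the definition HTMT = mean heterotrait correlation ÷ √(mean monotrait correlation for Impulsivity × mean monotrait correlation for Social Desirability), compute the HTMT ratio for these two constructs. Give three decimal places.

0.375

Mean heterotrait r = 1.40/6 = 0.2333.
Mean within-Imp = 1.90/3 = 0.6333; mean within-SD = 0.61/1 = 0.6100.
Geometric mean = √(0.6333 × 0.6100) = 0.6215.
HTMT = 0.2333 / 0.6215 = 0.375.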